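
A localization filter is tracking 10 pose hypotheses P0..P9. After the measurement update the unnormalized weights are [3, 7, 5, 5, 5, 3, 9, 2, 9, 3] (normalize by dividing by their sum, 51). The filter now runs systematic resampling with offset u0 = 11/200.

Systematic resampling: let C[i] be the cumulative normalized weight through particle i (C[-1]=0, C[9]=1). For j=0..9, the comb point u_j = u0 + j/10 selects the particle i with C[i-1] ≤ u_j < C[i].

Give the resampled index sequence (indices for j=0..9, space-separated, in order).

0 1 2 3 4 6 6 7 8 9

C = [1/17, 10/51, 5/17, 20/51, 25/51, 28/51, 37/51, 13/17, 16/17, 1]
j=0: u_0=11/200 ∈ [0, 1/17) → index 0
j=1: u_1=31/200 ∈ [1/17, 10/51) → index 1
j=2: u_2=51/200 ∈ [10/51, 5/17) → index 2
j=3: u_3=71/200 ∈ [5/17, 20/51) → index 3
j=4: u_4=91/200 ∈ [20/51, 25/51) → index 4
j=5: u_5=111/200 ∈ [28/51, 37/51) → index 6
j=6: u_6=131/200 ∈ [28/51, 37/51) → index 6
j=7: u_7=151/200 ∈ [37/51, 13/17) → index 7
j=8: u_8=171/200 ∈ [13/17, 16/17) → index 8
j=9: u_9=191/200 ∈ [16/17, 1) → index 9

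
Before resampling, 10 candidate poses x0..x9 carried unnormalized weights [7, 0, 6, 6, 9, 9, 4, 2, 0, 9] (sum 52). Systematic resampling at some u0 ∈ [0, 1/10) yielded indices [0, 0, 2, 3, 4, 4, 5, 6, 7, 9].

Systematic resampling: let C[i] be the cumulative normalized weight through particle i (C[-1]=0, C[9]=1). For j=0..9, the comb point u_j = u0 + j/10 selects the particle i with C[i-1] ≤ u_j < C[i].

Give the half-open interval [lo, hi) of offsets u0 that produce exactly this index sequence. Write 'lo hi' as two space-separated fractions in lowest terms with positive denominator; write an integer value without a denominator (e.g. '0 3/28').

3/260 7/260

C = [7/52, 7/52, 1/4, 19/52, 7/13, 37/52, 41/52, 43/52, 43/52, 1]
j=0 picked index 0: u0 ∈ [0, 7/52)
j=1 picked index 0: u0 ∈ [-1/10, 9/260)
j=2 picked index 2: u0 ∈ [-17/260, 1/20)
j=3 picked index 3: u0 ∈ [-1/20, 17/260)
j=4 picked index 4: u0 ∈ [-9/260, 9/65)
j=5 picked index 4: u0 ∈ [-7/52, 1/26)
j=6 picked index 5: u0 ∈ [-4/65, 29/260)
j=7 picked index 6: u0 ∈ [3/260, 23/260)
j=8 picked index 7: u0 ∈ [-3/260, 7/260)
j=9 picked index 9: u0 ∈ [-19/260, 1/10)
intersection: [3/260, 7/260)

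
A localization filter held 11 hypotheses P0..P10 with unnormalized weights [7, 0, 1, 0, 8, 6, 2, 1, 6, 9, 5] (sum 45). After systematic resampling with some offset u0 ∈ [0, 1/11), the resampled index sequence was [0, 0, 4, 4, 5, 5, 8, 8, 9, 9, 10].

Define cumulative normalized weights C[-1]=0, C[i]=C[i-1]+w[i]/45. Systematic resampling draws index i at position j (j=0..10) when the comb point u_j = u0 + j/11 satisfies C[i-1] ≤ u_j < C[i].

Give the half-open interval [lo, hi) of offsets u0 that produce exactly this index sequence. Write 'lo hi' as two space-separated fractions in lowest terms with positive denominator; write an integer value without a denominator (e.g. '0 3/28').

C = [7/45, 7/45, 8/45, 8/45, 16/45, 22/45, 8/15, 5/9, 31/45, 8/9, 1]
j=0 picked index 0: u0 ∈ [0, 7/45)
j=1 picked index 0: u0 ∈ [-1/11, 32/495)
j=2 picked index 4: u0 ∈ [-2/495, 86/495)
j=3 picked index 4: u0 ∈ [-47/495, 41/495)
j=4 picked index 5: u0 ∈ [-4/495, 62/495)
j=5 picked index 5: u0 ∈ [-49/495, 17/495)
j=6 picked index 8: u0 ∈ [1/99, 71/495)
j=7 picked index 8: u0 ∈ [-8/99, 26/495)
j=8 picked index 9: u0 ∈ [-19/495, 16/99)
j=9 picked index 9: u0 ∈ [-64/495, 7/99)
j=10 picked index 10: u0 ∈ [-2/99, 1/11)
intersection: [1/99, 17/495)

1/99 17/495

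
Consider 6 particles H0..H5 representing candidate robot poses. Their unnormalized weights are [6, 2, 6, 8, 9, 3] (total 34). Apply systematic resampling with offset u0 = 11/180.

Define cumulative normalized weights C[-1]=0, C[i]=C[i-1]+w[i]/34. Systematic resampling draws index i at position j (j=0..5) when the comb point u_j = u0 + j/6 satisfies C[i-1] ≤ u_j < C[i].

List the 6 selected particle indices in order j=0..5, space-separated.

0 1 2 3 4 4

C = [3/17, 4/17, 7/17, 11/17, 31/34, 1]
j=0: u_0=11/180 ∈ [0, 3/17) → index 0
j=1: u_1=41/180 ∈ [3/17, 4/17) → index 1
j=2: u_2=71/180 ∈ [4/17, 7/17) → index 2
j=3: u_3=101/180 ∈ [7/17, 11/17) → index 3
j=4: u_4=131/180 ∈ [11/17, 31/34) → index 4
j=5: u_5=161/180 ∈ [11/17, 31/34) → index 4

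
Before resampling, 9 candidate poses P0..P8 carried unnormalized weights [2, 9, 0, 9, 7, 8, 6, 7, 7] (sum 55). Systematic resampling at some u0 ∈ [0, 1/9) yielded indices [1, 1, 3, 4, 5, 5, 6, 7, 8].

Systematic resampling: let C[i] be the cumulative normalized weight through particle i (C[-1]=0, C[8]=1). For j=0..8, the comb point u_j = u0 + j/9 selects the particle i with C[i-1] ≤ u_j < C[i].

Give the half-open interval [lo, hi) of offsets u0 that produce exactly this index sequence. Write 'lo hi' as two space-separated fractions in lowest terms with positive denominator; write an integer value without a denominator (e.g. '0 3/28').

23/495 13/165

C = [2/55, 1/5, 1/5, 4/11, 27/55, 7/11, 41/55, 48/55, 1]
j=0 picked index 1: u0 ∈ [2/55, 1/5)
j=1 picked index 1: u0 ∈ [-37/495, 4/45)
j=2 picked index 3: u0 ∈ [-1/45, 14/99)
j=3 picked index 4: u0 ∈ [1/33, 26/165)
j=4 picked index 5: u0 ∈ [23/495, 19/99)
j=5 picked index 5: u0 ∈ [-32/495, 8/99)
j=6 picked index 6: u0 ∈ [-1/33, 13/165)
j=7 picked index 7: u0 ∈ [-16/495, 47/495)
j=8 picked index 8: u0 ∈ [-8/495, 1/9)
intersection: [23/495, 13/165)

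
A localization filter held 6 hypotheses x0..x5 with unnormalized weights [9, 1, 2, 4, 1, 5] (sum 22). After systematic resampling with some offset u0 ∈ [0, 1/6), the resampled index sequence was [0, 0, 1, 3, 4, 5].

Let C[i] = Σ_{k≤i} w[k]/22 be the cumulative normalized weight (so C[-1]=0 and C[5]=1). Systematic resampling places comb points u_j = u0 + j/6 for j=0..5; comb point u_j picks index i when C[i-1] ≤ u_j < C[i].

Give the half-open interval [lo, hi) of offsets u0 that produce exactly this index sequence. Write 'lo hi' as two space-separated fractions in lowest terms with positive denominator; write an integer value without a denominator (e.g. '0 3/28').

5/66 7/66

C = [9/22, 5/11, 6/11, 8/11, 17/22, 1]
j=0 picked index 0: u0 ∈ [0, 9/22)
j=1 picked index 0: u0 ∈ [-1/6, 8/33)
j=2 picked index 1: u0 ∈ [5/66, 4/33)
j=3 picked index 3: u0 ∈ [1/22, 5/22)
j=4 picked index 4: u0 ∈ [2/33, 7/66)
j=5 picked index 5: u0 ∈ [-2/33, 1/6)
intersection: [5/66, 7/66)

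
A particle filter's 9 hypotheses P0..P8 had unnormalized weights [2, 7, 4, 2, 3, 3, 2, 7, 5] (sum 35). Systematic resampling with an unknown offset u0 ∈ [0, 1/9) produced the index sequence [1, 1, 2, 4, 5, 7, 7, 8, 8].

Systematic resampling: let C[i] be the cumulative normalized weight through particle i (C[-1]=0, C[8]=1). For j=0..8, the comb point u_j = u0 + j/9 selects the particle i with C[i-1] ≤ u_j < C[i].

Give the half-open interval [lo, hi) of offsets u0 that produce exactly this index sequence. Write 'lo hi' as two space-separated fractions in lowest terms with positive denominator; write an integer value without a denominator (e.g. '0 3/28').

C = [2/35, 9/35, 13/35, 3/7, 18/35, 3/5, 23/35, 6/7, 1]
j=0 picked index 1: u0 ∈ [2/35, 9/35)
j=1 picked index 1: u0 ∈ [-17/315, 46/315)
j=2 picked index 2: u0 ∈ [11/315, 47/315)
j=3 picked index 4: u0 ∈ [2/21, 19/105)
j=4 picked index 5: u0 ∈ [22/315, 7/45)
j=5 picked index 7: u0 ∈ [32/315, 19/63)
j=6 picked index 7: u0 ∈ [-1/105, 4/21)
j=7 picked index 8: u0 ∈ [5/63, 2/9)
j=8 picked index 8: u0 ∈ [-2/63, 1/9)
intersection: [32/315, 1/9)

32/315 1/9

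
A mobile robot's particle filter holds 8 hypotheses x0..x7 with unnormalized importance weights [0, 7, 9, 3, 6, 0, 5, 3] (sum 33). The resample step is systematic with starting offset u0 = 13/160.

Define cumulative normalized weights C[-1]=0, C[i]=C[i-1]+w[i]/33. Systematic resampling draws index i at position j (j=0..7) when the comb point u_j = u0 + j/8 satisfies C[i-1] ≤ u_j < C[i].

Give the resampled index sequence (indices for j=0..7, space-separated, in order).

C = [0, 7/33, 16/33, 19/33, 25/33, 25/33, 10/11, 1]
j=0: u_0=13/160 ∈ [0, 7/33) → index 1
j=1: u_1=33/160 ∈ [0, 7/33) → index 1
j=2: u_2=53/160 ∈ [7/33, 16/33) → index 2
j=3: u_3=73/160 ∈ [7/33, 16/33) → index 2
j=4: u_4=93/160 ∈ [19/33, 25/33) → index 4
j=5: u_5=113/160 ∈ [19/33, 25/33) → index 4
j=6: u_6=133/160 ∈ [25/33, 10/11) → index 6
j=7: u_7=153/160 ∈ [10/11, 1) → index 7

1 1 2 2 4 4 6 7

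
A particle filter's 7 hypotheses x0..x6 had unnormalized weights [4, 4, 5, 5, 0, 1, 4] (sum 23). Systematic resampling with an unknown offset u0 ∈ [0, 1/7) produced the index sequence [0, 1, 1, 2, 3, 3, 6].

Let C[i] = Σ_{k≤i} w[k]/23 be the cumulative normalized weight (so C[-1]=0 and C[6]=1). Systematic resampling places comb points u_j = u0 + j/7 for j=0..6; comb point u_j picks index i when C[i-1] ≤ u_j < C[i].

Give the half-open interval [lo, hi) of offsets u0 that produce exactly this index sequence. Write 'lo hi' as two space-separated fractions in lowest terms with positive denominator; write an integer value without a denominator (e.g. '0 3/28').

5/161 10/161

C = [4/23, 8/23, 13/23, 18/23, 18/23, 19/23, 1]
j=0 picked index 0: u0 ∈ [0, 4/23)
j=1 picked index 1: u0 ∈ [5/161, 33/161)
j=2 picked index 1: u0 ∈ [-18/161, 10/161)
j=3 picked index 2: u0 ∈ [-13/161, 22/161)
j=4 picked index 3: u0 ∈ [-1/161, 34/161)
j=5 picked index 3: u0 ∈ [-24/161, 11/161)
j=6 picked index 6: u0 ∈ [-5/161, 1/7)
intersection: [5/161, 10/161)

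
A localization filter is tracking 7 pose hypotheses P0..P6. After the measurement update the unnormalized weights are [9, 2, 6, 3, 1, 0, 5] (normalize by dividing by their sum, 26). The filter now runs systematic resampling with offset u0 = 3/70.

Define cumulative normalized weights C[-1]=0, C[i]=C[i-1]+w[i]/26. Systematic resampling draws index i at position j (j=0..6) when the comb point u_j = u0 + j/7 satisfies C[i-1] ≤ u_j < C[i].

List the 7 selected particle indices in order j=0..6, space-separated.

0 0 0 2 2 3 6

C = [9/26, 11/26, 17/26, 10/13, 21/26, 21/26, 1]
j=0: u_0=3/70 ∈ [0, 9/26) → index 0
j=1: u_1=13/70 ∈ [0, 9/26) → index 0
j=2: u_2=23/70 ∈ [0, 9/26) → index 0
j=3: u_3=33/70 ∈ [11/26, 17/26) → index 2
j=4: u_4=43/70 ∈ [11/26, 17/26) → index 2
j=5: u_5=53/70 ∈ [17/26, 10/13) → index 3
j=6: u_6=9/10 ∈ [21/26, 1) → index 6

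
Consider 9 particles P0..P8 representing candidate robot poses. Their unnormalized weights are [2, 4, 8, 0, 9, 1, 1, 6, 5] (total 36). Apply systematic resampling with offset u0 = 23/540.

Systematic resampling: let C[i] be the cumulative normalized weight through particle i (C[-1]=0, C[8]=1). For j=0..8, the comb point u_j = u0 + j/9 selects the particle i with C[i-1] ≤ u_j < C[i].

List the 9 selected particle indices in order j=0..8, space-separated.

C = [1/18, 1/6, 7/18, 7/18, 23/36, 2/3, 25/36, 31/36, 1]
j=0: u_0=23/540 ∈ [0, 1/18) → index 0
j=1: u_1=83/540 ∈ [1/18, 1/6) → index 1
j=2: u_2=143/540 ∈ [1/6, 7/18) → index 2
j=3: u_3=203/540 ∈ [1/6, 7/18) → index 2
j=4: u_4=263/540 ∈ [7/18, 23/36) → index 4
j=5: u_5=323/540 ∈ [7/18, 23/36) → index 4
j=6: u_6=383/540 ∈ [25/36, 31/36) → index 7
j=7: u_7=443/540 ∈ [25/36, 31/36) → index 7
j=8: u_8=503/540 ∈ [31/36, 1) → index 8

0 1 2 2 4 4 7 7 8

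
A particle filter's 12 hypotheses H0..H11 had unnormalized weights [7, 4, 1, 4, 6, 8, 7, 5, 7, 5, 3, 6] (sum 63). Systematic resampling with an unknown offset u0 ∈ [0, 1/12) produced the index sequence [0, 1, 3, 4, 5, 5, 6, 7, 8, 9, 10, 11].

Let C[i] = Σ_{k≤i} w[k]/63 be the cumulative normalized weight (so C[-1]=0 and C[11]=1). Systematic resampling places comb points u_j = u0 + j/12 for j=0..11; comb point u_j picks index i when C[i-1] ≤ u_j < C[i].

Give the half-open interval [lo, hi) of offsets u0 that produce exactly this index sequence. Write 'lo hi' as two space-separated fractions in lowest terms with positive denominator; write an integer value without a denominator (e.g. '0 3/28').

C = [1/9, 11/63, 4/21, 16/63, 22/63, 10/21, 37/63, 2/3, 7/9, 6/7, 19/21, 1]
j=0 picked index 0: u0 ∈ [0, 1/9)
j=1 picked index 1: u0 ∈ [1/36, 23/252)
j=2 picked index 3: u0 ∈ [1/42, 11/126)
j=3 picked index 4: u0 ∈ [1/252, 25/252)
j=4 picked index 5: u0 ∈ [1/63, 1/7)
j=5 picked index 5: u0 ∈ [-17/252, 5/84)
j=6 picked index 6: u0 ∈ [-1/42, 11/126)
j=7 picked index 7: u0 ∈ [1/252, 1/12)
j=8 picked index 8: u0 ∈ [0, 1/9)
j=9 picked index 9: u0 ∈ [1/36, 3/28)
j=10 picked index 10: u0 ∈ [1/42, 1/14)
j=11 picked index 11: u0 ∈ [-1/84, 1/12)
intersection: [1/36, 5/84)

1/36 5/84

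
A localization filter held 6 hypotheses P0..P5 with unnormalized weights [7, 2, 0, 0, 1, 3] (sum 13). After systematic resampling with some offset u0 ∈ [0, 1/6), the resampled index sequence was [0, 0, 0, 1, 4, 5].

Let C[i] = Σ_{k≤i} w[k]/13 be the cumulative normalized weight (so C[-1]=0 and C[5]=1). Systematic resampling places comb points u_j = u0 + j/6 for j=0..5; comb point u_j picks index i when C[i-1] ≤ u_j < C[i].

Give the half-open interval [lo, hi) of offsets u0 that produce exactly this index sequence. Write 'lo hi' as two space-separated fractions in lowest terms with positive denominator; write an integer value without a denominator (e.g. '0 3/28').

1/26 4/39

C = [7/13, 9/13, 9/13, 9/13, 10/13, 1]
j=0 picked index 0: u0 ∈ [0, 7/13)
j=1 picked index 0: u0 ∈ [-1/6, 29/78)
j=2 picked index 0: u0 ∈ [-1/3, 8/39)
j=3 picked index 1: u0 ∈ [1/26, 5/26)
j=4 picked index 4: u0 ∈ [1/39, 4/39)
j=5 picked index 5: u0 ∈ [-5/78, 1/6)
intersection: [1/26, 4/39)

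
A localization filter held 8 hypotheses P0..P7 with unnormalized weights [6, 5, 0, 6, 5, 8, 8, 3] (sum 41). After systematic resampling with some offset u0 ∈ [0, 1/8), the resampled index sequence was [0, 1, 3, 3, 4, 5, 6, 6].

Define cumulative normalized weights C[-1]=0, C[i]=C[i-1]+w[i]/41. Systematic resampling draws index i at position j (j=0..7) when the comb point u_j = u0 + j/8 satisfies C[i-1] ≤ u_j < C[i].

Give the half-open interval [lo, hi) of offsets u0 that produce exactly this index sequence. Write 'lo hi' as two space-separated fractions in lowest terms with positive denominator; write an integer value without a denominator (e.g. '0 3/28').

7/328 3/82

C = [6/41, 11/41, 11/41, 17/41, 22/41, 30/41, 38/41, 1]
j=0 picked index 0: u0 ∈ [0, 6/41)
j=1 picked index 1: u0 ∈ [7/328, 47/328)
j=2 picked index 3: u0 ∈ [3/164, 27/164)
j=3 picked index 3: u0 ∈ [-35/328, 13/328)
j=4 picked index 4: u0 ∈ [-7/82, 3/82)
j=5 picked index 5: u0 ∈ [-29/328, 35/328)
j=6 picked index 6: u0 ∈ [-3/164, 29/164)
j=7 picked index 6: u0 ∈ [-47/328, 17/328)
intersection: [7/328, 3/82)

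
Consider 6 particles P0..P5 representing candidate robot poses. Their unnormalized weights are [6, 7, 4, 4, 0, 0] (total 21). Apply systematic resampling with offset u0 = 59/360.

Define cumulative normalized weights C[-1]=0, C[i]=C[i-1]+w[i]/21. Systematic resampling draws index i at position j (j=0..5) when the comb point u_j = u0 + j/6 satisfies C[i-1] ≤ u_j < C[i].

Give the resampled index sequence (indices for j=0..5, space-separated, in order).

0 1 1 2 3 3

C = [2/7, 13/21, 17/21, 1, 1, 1]
j=0: u_0=59/360 ∈ [0, 2/7) → index 0
j=1: u_1=119/360 ∈ [2/7, 13/21) → index 1
j=2: u_2=179/360 ∈ [2/7, 13/21) → index 1
j=3: u_3=239/360 ∈ [13/21, 17/21) → index 2
j=4: u_4=299/360 ∈ [17/21, 1) → index 3
j=5: u_5=359/360 ∈ [17/21, 1) → index 3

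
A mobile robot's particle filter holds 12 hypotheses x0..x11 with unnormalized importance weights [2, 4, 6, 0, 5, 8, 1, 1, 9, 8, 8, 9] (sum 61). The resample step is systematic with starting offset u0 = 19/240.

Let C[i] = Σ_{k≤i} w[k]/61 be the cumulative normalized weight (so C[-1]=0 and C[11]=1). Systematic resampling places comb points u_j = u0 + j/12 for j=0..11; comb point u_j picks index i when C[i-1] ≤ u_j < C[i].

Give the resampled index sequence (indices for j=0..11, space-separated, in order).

1 2 4 5 6 8 8 9 10 10 11 11

C = [2/61, 6/61, 12/61, 12/61, 17/61, 25/61, 26/61, 27/61, 36/61, 44/61, 52/61, 1]
j=0: u_0=19/240 ∈ [2/61, 6/61) → index 1
j=1: u_1=13/80 ∈ [6/61, 12/61) → index 2
j=2: u_2=59/240 ∈ [12/61, 17/61) → index 4
j=3: u_3=79/240 ∈ [17/61, 25/61) → index 5
j=4: u_4=33/80 ∈ [25/61, 26/61) → index 6
j=5: u_5=119/240 ∈ [27/61, 36/61) → index 8
j=6: u_6=139/240 ∈ [27/61, 36/61) → index 8
j=7: u_7=53/80 ∈ [36/61, 44/61) → index 9
j=8: u_8=179/240 ∈ [44/61, 52/61) → index 10
j=9: u_9=199/240 ∈ [44/61, 52/61) → index 10
j=10: u_10=73/80 ∈ [52/61, 1) → index 11
j=11: u_11=239/240 ∈ [52/61, 1) → index 11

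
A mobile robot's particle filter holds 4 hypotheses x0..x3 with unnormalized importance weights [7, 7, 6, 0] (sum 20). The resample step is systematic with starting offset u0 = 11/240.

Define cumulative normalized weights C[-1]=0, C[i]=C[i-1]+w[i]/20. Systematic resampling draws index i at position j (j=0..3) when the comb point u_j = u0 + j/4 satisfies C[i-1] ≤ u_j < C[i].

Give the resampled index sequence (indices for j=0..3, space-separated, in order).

0 0 1 2

C = [7/20, 7/10, 1, 1]
j=0: u_0=11/240 ∈ [0, 7/20) → index 0
j=1: u_1=71/240 ∈ [0, 7/20) → index 0
j=2: u_2=131/240 ∈ [7/20, 7/10) → index 1
j=3: u_3=191/240 ∈ [7/10, 1) → index 2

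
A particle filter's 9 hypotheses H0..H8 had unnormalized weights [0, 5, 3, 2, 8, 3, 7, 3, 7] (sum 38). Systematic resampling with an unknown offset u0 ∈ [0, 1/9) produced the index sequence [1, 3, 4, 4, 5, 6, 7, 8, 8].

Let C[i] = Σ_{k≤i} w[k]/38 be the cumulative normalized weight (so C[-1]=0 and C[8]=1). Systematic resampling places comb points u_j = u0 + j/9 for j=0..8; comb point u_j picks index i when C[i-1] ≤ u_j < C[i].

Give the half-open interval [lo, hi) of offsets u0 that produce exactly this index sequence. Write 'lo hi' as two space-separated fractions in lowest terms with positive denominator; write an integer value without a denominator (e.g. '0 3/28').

17/171 37/342

C = [0, 5/38, 4/19, 5/19, 9/19, 21/38, 14/19, 31/38, 1]
j=0 picked index 1: u0 ∈ [0, 5/38)
j=1 picked index 3: u0 ∈ [17/171, 26/171)
j=2 picked index 4: u0 ∈ [7/171, 43/171)
j=3 picked index 4: u0 ∈ [-4/57, 8/57)
j=4 picked index 5: u0 ∈ [5/171, 37/342)
j=5 picked index 6: u0 ∈ [-1/342, 31/171)
j=6 picked index 7: u0 ∈ [4/57, 17/114)
j=7 picked index 8: u0 ∈ [13/342, 2/9)
j=8 picked index 8: u0 ∈ [-25/342, 1/9)
intersection: [17/171, 37/342)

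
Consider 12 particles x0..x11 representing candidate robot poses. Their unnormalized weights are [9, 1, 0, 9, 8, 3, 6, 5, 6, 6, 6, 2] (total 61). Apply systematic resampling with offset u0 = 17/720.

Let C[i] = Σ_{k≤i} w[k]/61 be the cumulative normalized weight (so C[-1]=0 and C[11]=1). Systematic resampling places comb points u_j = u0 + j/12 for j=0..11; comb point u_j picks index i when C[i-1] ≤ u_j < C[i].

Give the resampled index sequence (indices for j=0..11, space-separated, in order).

C = [9/61, 10/61, 10/61, 19/61, 27/61, 30/61, 36/61, 41/61, 47/61, 53/61, 59/61, 1]
j=0: u_0=17/720 ∈ [0, 9/61) → index 0
j=1: u_1=77/720 ∈ [0, 9/61) → index 0
j=2: u_2=137/720 ∈ [10/61, 19/61) → index 3
j=3: u_3=197/720 ∈ [10/61, 19/61) → index 3
j=4: u_4=257/720 ∈ [19/61, 27/61) → index 4
j=5: u_5=317/720 ∈ [19/61, 27/61) → index 4
j=6: u_6=377/720 ∈ [30/61, 36/61) → index 6
j=7: u_7=437/720 ∈ [36/61, 41/61) → index 7
j=8: u_8=497/720 ∈ [41/61, 47/61) → index 8
j=9: u_9=557/720 ∈ [47/61, 53/61) → index 9
j=10: u_10=617/720 ∈ [47/61, 53/61) → index 9
j=11: u_11=677/720 ∈ [53/61, 59/61) → index 10

0 0 3 3 4 4 6 7 8 9 9 10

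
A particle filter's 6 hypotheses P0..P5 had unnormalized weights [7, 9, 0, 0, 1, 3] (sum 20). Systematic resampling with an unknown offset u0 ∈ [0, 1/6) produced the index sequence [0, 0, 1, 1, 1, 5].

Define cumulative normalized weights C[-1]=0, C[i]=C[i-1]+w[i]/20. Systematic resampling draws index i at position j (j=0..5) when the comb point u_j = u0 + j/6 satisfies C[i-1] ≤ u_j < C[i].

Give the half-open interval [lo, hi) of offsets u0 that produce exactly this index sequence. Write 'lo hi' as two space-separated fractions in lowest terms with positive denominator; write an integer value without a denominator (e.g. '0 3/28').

1/60 2/15

C = [7/20, 4/5, 4/5, 4/5, 17/20, 1]
j=0 picked index 0: u0 ∈ [0, 7/20)
j=1 picked index 0: u0 ∈ [-1/6, 11/60)
j=2 picked index 1: u0 ∈ [1/60, 7/15)
j=3 picked index 1: u0 ∈ [-3/20, 3/10)
j=4 picked index 1: u0 ∈ [-19/60, 2/15)
j=5 picked index 5: u0 ∈ [1/60, 1/6)
intersection: [1/60, 2/15)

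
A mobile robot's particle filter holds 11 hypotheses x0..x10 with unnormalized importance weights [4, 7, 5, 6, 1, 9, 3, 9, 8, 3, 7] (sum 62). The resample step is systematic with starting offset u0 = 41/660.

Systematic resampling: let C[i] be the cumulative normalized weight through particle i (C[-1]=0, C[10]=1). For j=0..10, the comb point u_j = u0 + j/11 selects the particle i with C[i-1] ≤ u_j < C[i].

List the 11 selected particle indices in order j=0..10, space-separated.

0 1 2 3 5 6 7 7 8 9 10

C = [2/31, 11/62, 8/31, 11/31, 23/62, 16/31, 35/62, 22/31, 26/31, 55/62, 1]
j=0: u_0=41/660 ∈ [0, 2/31) → index 0
j=1: u_1=101/660 ∈ [2/31, 11/62) → index 1
j=2: u_2=161/660 ∈ [11/62, 8/31) → index 2
j=3: u_3=221/660 ∈ [8/31, 11/31) → index 3
j=4: u_4=281/660 ∈ [23/62, 16/31) → index 5
j=5: u_5=31/60 ∈ [16/31, 35/62) → index 6
j=6: u_6=401/660 ∈ [35/62, 22/31) → index 7
j=7: u_7=461/660 ∈ [35/62, 22/31) → index 7
j=8: u_8=521/660 ∈ [22/31, 26/31) → index 8
j=9: u_9=581/660 ∈ [26/31, 55/62) → index 9
j=10: u_10=641/660 ∈ [55/62, 1) → index 10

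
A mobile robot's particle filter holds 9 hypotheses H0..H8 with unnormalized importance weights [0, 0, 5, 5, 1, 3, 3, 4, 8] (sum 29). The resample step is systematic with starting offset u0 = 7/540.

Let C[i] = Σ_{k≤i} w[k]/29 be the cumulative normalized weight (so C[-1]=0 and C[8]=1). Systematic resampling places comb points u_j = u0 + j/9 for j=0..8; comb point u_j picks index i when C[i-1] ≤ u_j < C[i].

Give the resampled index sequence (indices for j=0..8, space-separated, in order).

C = [0, 0, 5/29, 10/29, 11/29, 14/29, 17/29, 21/29, 1]
j=0: u_0=7/540 ∈ [0, 5/29) → index 2
j=1: u_1=67/540 ∈ [0, 5/29) → index 2
j=2: u_2=127/540 ∈ [5/29, 10/29) → index 3
j=3: u_3=187/540 ∈ [10/29, 11/29) → index 4
j=4: u_4=247/540 ∈ [11/29, 14/29) → index 5
j=5: u_5=307/540 ∈ [14/29, 17/29) → index 6
j=6: u_6=367/540 ∈ [17/29, 21/29) → index 7
j=7: u_7=427/540 ∈ [21/29, 1) → index 8
j=8: u_8=487/540 ∈ [21/29, 1) → index 8

2 2 3 4 5 6 7 8 8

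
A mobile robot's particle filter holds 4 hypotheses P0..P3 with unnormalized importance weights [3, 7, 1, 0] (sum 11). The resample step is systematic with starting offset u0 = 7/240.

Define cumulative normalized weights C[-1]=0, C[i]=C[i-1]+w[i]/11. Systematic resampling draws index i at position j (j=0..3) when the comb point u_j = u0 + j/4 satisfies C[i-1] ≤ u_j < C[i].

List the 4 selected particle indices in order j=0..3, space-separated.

C = [3/11, 10/11, 1, 1]
j=0: u_0=7/240 ∈ [0, 3/11) → index 0
j=1: u_1=67/240 ∈ [3/11, 10/11) → index 1
j=2: u_2=127/240 ∈ [3/11, 10/11) → index 1
j=3: u_3=187/240 ∈ [3/11, 10/11) → index 1

0 1 1 1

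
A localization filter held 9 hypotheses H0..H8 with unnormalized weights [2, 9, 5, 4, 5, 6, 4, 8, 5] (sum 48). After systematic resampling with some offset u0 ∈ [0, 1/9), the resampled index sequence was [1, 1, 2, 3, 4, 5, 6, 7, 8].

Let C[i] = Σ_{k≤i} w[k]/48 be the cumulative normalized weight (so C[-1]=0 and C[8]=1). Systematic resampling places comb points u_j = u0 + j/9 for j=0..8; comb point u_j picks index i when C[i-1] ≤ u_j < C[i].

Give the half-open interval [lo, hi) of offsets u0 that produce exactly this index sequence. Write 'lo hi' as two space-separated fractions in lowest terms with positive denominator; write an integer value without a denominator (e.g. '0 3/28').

1/24 1/16

C = [1/24, 11/48, 1/3, 5/12, 25/48, 31/48, 35/48, 43/48, 1]
j=0 picked index 1: u0 ∈ [1/24, 11/48)
j=1 picked index 1: u0 ∈ [-5/72, 17/144)
j=2 picked index 2: u0 ∈ [1/144, 1/9)
j=3 picked index 3: u0 ∈ [0, 1/12)
j=4 picked index 4: u0 ∈ [-1/36, 11/144)
j=5 picked index 5: u0 ∈ [-5/144, 13/144)
j=6 picked index 6: u0 ∈ [-1/48, 1/16)
j=7 picked index 7: u0 ∈ [-7/144, 17/144)
j=8 picked index 8: u0 ∈ [1/144, 1/9)
intersection: [1/24, 1/16)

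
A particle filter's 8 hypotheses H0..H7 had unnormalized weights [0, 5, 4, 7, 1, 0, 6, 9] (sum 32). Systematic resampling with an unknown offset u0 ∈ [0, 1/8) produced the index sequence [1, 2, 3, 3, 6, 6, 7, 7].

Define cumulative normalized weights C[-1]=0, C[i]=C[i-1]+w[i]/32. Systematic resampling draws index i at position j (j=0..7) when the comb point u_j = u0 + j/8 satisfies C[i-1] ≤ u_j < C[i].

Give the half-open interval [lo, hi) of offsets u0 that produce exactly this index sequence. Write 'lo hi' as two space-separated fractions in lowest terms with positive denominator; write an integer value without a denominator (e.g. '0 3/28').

1/32 3/32

C = [0, 5/32, 9/32, 1/2, 17/32, 17/32, 23/32, 1]
j=0 picked index 1: u0 ∈ [0, 5/32)
j=1 picked index 2: u0 ∈ [1/32, 5/32)
j=2 picked index 3: u0 ∈ [1/32, 1/4)
j=3 picked index 3: u0 ∈ [-3/32, 1/8)
j=4 picked index 6: u0 ∈ [1/32, 7/32)
j=5 picked index 6: u0 ∈ [-3/32, 3/32)
j=6 picked index 7: u0 ∈ [-1/32, 1/4)
j=7 picked index 7: u0 ∈ [-5/32, 1/8)
intersection: [1/32, 3/32)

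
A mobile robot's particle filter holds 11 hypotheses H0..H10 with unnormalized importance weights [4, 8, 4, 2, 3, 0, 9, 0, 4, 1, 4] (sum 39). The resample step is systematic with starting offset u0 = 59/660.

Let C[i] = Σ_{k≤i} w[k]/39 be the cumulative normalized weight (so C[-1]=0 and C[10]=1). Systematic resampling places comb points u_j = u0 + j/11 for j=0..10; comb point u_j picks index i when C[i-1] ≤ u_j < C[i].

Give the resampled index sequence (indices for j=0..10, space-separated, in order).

C = [4/39, 4/13, 16/39, 6/13, 7/13, 7/13, 10/13, 10/13, 34/39, 35/39, 1]
j=0: u_0=59/660 ∈ [0, 4/39) → index 0
j=1: u_1=119/660 ∈ [4/39, 4/13) → index 1
j=2: u_2=179/660 ∈ [4/39, 4/13) → index 1
j=3: u_3=239/660 ∈ [4/13, 16/39) → index 2
j=4: u_4=299/660 ∈ [16/39, 6/13) → index 3
j=5: u_5=359/660 ∈ [7/13, 10/13) → index 6
j=6: u_6=419/660 ∈ [7/13, 10/13) → index 6
j=7: u_7=479/660 ∈ [7/13, 10/13) → index 6
j=8: u_8=49/60 ∈ [10/13, 34/39) → index 8
j=9: u_9=599/660 ∈ [35/39, 1) → index 10
j=10: u_10=659/660 ∈ [35/39, 1) → index 10

0 1 1 2 3 6 6 6 8 10 10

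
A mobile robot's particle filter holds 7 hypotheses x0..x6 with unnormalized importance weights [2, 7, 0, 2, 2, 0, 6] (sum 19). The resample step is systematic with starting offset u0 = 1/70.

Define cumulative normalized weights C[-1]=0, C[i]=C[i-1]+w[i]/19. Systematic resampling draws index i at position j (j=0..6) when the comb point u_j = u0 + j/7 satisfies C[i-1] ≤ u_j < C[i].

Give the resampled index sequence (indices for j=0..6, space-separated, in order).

C = [2/19, 9/19, 9/19, 11/19, 13/19, 13/19, 1]
j=0: u_0=1/70 ∈ [0, 2/19) → index 0
j=1: u_1=11/70 ∈ [2/19, 9/19) → index 1
j=2: u_2=3/10 ∈ [2/19, 9/19) → index 1
j=3: u_3=31/70 ∈ [2/19, 9/19) → index 1
j=4: u_4=41/70 ∈ [11/19, 13/19) → index 4
j=5: u_5=51/70 ∈ [13/19, 1) → index 6
j=6: u_6=61/70 ∈ [13/19, 1) → index 6

0 1 1 1 4 6 6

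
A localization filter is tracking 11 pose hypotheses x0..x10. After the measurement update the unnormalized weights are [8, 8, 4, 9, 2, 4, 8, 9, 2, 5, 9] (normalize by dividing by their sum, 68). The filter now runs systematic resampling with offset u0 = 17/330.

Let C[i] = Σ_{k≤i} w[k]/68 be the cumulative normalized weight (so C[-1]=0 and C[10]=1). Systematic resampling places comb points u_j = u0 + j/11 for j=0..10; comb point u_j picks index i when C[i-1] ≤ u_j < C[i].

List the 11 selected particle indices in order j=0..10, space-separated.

C = [2/17, 4/17, 5/17, 29/68, 31/68, 35/68, 43/68, 13/17, 27/34, 59/68, 1]
j=0: u_0=17/330 ∈ [0, 2/17) → index 0
j=1: u_1=47/330 ∈ [2/17, 4/17) → index 1
j=2: u_2=7/30 ∈ [2/17, 4/17) → index 1
j=3: u_3=107/330 ∈ [5/17, 29/68) → index 3
j=4: u_4=137/330 ∈ [5/17, 29/68) → index 3
j=5: u_5=167/330 ∈ [31/68, 35/68) → index 5
j=6: u_6=197/330 ∈ [35/68, 43/68) → index 6
j=7: u_7=227/330 ∈ [43/68, 13/17) → index 7
j=8: u_8=257/330 ∈ [13/17, 27/34) → index 8
j=9: u_9=287/330 ∈ [59/68, 1) → index 10
j=10: u_10=317/330 ∈ [59/68, 1) → index 10

0 1 1 3 3 5 6 7 8 10 10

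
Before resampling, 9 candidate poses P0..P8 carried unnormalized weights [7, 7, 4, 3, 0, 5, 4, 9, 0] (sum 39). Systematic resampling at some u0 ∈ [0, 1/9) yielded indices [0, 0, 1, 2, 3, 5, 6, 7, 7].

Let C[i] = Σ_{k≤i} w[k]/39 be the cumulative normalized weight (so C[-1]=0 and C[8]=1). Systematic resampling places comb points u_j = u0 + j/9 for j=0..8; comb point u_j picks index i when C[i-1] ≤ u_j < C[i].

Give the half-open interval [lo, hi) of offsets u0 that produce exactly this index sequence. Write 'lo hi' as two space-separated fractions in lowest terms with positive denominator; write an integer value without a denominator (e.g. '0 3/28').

C = [7/39, 14/39, 6/13, 7/13, 7/13, 2/3, 10/13, 1, 1]
j=0 picked index 0: u0 ∈ [0, 7/39)
j=1 picked index 0: u0 ∈ [-1/9, 8/117)
j=2 picked index 1: u0 ∈ [-5/117, 16/117)
j=3 picked index 2: u0 ∈ [1/39, 5/39)
j=4 picked index 3: u0 ∈ [2/117, 11/117)
j=5 picked index 5: u0 ∈ [-2/117, 1/9)
j=6 picked index 6: u0 ∈ [0, 4/39)
j=7 picked index 7: u0 ∈ [-1/117, 2/9)
j=8 picked index 7: u0 ∈ [-14/117, 1/9)
intersection: [1/39, 8/117)

1/39 8/117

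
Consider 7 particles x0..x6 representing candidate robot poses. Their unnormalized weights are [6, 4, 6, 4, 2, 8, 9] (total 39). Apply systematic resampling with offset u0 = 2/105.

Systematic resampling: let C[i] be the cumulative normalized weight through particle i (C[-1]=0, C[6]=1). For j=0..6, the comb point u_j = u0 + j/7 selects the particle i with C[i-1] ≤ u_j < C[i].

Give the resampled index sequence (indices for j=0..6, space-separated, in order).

0 1 2 3 5 5 6

C = [2/13, 10/39, 16/39, 20/39, 22/39, 10/13, 1]
j=0: u_0=2/105 ∈ [0, 2/13) → index 0
j=1: u_1=17/105 ∈ [2/13, 10/39) → index 1
j=2: u_2=32/105 ∈ [10/39, 16/39) → index 2
j=3: u_3=47/105 ∈ [16/39, 20/39) → index 3
j=4: u_4=62/105 ∈ [22/39, 10/13) → index 5
j=5: u_5=11/15 ∈ [22/39, 10/13) → index 5
j=6: u_6=92/105 ∈ [10/13, 1) → index 6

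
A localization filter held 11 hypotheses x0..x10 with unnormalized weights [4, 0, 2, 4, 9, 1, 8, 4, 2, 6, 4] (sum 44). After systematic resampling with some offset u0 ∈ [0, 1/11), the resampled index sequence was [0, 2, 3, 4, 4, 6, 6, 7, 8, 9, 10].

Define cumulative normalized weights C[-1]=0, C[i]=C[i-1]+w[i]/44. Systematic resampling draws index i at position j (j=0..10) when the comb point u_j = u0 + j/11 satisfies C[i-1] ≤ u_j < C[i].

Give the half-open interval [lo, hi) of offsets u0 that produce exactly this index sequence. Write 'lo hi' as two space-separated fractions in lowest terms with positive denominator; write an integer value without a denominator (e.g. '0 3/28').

C = [1/11, 1/11, 3/22, 5/22, 19/44, 5/11, 7/11, 8/11, 17/22, 10/11, 1]
j=0 picked index 0: u0 ∈ [0, 1/11)
j=1 picked index 2: u0 ∈ [0, 1/22)
j=2 picked index 3: u0 ∈ [-1/22, 1/22)
j=3 picked index 4: u0 ∈ [-1/22, 7/44)
j=4 picked index 4: u0 ∈ [-3/22, 3/44)
j=5 picked index 6: u0 ∈ [0, 2/11)
j=6 picked index 6: u0 ∈ [-1/11, 1/11)
j=7 picked index 7: u0 ∈ [0, 1/11)
j=8 picked index 8: u0 ∈ [0, 1/22)
j=9 picked index 9: u0 ∈ [-1/22, 1/11)
j=10 picked index 10: u0 ∈ [0, 1/11)
intersection: [0, 1/22)

0 1/22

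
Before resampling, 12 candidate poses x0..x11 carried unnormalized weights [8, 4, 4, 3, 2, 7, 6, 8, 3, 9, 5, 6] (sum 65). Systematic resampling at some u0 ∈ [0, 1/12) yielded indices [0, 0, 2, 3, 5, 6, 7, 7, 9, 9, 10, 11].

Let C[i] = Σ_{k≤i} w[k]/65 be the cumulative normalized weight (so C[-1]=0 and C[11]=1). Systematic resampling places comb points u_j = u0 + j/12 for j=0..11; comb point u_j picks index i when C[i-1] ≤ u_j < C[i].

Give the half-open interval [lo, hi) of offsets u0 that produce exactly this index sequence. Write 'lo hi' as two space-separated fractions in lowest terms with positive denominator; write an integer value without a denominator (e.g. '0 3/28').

1/39 31/780

C = [8/65, 12/65, 16/65, 19/65, 21/65, 28/65, 34/65, 42/65, 9/13, 54/65, 59/65, 1]
j=0 picked index 0: u0 ∈ [0, 8/65)
j=1 picked index 0: u0 ∈ [-1/12, 31/780)
j=2 picked index 2: u0 ∈ [7/390, 31/390)
j=3 picked index 3: u0 ∈ [-1/260, 11/260)
j=4 picked index 5: u0 ∈ [-2/195, 19/195)
j=5 picked index 6: u0 ∈ [11/780, 83/780)
j=6 picked index 7: u0 ∈ [3/130, 19/130)
j=7 picked index 7: u0 ∈ [-47/780, 49/780)
j=8 picked index 9: u0 ∈ [1/39, 32/195)
j=9 picked index 9: u0 ∈ [-3/52, 21/260)
j=10 picked index 10: u0 ∈ [-1/390, 29/390)
j=11 picked index 11: u0 ∈ [-7/780, 1/12)
intersection: [1/39, 31/780)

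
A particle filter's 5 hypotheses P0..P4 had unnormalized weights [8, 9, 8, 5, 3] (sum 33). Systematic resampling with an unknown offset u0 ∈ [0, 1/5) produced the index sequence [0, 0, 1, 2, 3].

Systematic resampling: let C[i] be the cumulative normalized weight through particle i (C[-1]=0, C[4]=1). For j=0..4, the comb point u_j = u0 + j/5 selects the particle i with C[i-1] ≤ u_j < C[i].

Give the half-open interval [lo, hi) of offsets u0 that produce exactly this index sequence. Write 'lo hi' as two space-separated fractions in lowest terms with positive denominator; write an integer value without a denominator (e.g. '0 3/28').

C = [8/33, 17/33, 25/33, 10/11, 1]
j=0 picked index 0: u0 ∈ [0, 8/33)
j=1 picked index 0: u0 ∈ [-1/5, 7/165)
j=2 picked index 1: u0 ∈ [-26/165, 19/165)
j=3 picked index 2: u0 ∈ [-14/165, 26/165)
j=4 picked index 3: u0 ∈ [-7/165, 6/55)
intersection: [0, 7/165)

0 7/165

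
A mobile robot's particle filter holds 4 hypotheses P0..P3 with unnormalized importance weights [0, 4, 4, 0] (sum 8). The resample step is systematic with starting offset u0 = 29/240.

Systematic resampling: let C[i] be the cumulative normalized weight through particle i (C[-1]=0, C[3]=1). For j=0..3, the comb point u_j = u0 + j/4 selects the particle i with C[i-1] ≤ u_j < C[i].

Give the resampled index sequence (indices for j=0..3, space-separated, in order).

1 1 2 2

C = [0, 1/2, 1, 1]
j=0: u_0=29/240 ∈ [0, 1/2) → index 1
j=1: u_1=89/240 ∈ [0, 1/2) → index 1
j=2: u_2=149/240 ∈ [1/2, 1) → index 2
j=3: u_3=209/240 ∈ [1/2, 1) → index 2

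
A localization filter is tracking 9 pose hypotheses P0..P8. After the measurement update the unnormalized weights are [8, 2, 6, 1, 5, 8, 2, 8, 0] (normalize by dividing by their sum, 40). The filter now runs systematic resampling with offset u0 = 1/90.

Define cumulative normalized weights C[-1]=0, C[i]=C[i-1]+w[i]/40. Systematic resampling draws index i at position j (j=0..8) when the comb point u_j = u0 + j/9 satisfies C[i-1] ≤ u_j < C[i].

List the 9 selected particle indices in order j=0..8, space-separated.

C = [1/5, 1/4, 2/5, 17/40, 11/20, 3/4, 4/5, 1, 1]
j=0: u_0=1/90 ∈ [0, 1/5) → index 0
j=1: u_1=11/90 ∈ [0, 1/5) → index 0
j=2: u_2=7/30 ∈ [1/5, 1/4) → index 1
j=3: u_3=31/90 ∈ [1/4, 2/5) → index 2
j=4: u_4=41/90 ∈ [17/40, 11/20) → index 4
j=5: u_5=17/30 ∈ [11/20, 3/4) → index 5
j=6: u_6=61/90 ∈ [11/20, 3/4) → index 5
j=7: u_7=71/90 ∈ [3/4, 4/5) → index 6
j=8: u_8=9/10 ∈ [4/5, 1) → index 7

0 0 1 2 4 5 5 6 7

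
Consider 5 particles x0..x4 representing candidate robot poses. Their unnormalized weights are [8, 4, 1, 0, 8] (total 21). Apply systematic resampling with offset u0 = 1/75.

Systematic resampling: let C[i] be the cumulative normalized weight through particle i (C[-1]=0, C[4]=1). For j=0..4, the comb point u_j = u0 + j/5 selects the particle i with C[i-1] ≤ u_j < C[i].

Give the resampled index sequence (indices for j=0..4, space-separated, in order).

0 0 1 2 4

C = [8/21, 4/7, 13/21, 13/21, 1]
j=0: u_0=1/75 ∈ [0, 8/21) → index 0
j=1: u_1=16/75 ∈ [0, 8/21) → index 0
j=2: u_2=31/75 ∈ [8/21, 4/7) → index 1
j=3: u_3=46/75 ∈ [4/7, 13/21) → index 2
j=4: u_4=61/75 ∈ [13/21, 1) → index 4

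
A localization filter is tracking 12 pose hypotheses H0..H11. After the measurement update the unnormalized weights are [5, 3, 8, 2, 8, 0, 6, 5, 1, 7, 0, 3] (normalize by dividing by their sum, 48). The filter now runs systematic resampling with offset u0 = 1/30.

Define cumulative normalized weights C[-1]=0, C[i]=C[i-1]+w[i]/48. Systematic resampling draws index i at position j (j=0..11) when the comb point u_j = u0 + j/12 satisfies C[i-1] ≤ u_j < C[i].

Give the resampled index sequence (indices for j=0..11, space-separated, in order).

0 1 2 2 3 4 4 6 7 8 9 11

C = [5/48, 1/6, 1/3, 3/8, 13/24, 13/24, 2/3, 37/48, 19/24, 15/16, 15/16, 1]
j=0: u_0=1/30 ∈ [0, 5/48) → index 0
j=1: u_1=7/60 ∈ [5/48, 1/6) → index 1
j=2: u_2=1/5 ∈ [1/6, 1/3) → index 2
j=3: u_3=17/60 ∈ [1/6, 1/3) → index 2
j=4: u_4=11/30 ∈ [1/3, 3/8) → index 3
j=5: u_5=9/20 ∈ [3/8, 13/24) → index 4
j=6: u_6=8/15 ∈ [3/8, 13/24) → index 4
j=7: u_7=37/60 ∈ [13/24, 2/3) → index 6
j=8: u_8=7/10 ∈ [2/3, 37/48) → index 7
j=9: u_9=47/60 ∈ [37/48, 19/24) → index 8
j=10: u_10=13/15 ∈ [19/24, 15/16) → index 9
j=11: u_11=19/20 ∈ [15/16, 1) → index 11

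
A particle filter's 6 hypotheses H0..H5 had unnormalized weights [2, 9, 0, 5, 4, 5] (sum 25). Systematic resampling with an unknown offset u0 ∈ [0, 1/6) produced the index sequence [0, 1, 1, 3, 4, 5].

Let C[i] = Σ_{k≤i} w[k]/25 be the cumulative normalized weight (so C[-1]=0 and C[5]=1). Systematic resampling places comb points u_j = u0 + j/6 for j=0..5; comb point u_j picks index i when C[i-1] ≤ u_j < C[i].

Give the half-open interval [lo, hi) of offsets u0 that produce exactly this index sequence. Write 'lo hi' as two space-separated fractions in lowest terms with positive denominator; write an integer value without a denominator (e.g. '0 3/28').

0 2/25

C = [2/25, 11/25, 11/25, 16/25, 4/5, 1]
j=0 picked index 0: u0 ∈ [0, 2/25)
j=1 picked index 1: u0 ∈ [-13/150, 41/150)
j=2 picked index 1: u0 ∈ [-19/75, 8/75)
j=3 picked index 3: u0 ∈ [-3/50, 7/50)
j=4 picked index 4: u0 ∈ [-2/75, 2/15)
j=5 picked index 5: u0 ∈ [-1/30, 1/6)
intersection: [0, 2/25)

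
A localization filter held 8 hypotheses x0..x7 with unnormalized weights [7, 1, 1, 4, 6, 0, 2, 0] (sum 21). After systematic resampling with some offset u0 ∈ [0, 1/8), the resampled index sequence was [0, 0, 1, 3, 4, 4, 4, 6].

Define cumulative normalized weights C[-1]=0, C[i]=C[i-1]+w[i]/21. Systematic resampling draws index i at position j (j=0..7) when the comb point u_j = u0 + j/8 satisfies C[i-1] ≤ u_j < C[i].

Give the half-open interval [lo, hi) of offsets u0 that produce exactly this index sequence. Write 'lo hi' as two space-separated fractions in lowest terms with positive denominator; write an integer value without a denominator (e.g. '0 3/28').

C = [1/3, 8/21, 3/7, 13/21, 19/21, 19/21, 1, 1]
j=0 picked index 0: u0 ∈ [0, 1/3)
j=1 picked index 0: u0 ∈ [-1/8, 5/24)
j=2 picked index 1: u0 ∈ [1/12, 11/84)
j=3 picked index 3: u0 ∈ [3/56, 41/168)
j=4 picked index 4: u0 ∈ [5/42, 17/42)
j=5 picked index 4: u0 ∈ [-1/168, 47/168)
j=6 picked index 4: u0 ∈ [-11/84, 13/84)
j=7 picked index 6: u0 ∈ [5/168, 1/8)
intersection: [5/42, 1/8)

5/42 1/8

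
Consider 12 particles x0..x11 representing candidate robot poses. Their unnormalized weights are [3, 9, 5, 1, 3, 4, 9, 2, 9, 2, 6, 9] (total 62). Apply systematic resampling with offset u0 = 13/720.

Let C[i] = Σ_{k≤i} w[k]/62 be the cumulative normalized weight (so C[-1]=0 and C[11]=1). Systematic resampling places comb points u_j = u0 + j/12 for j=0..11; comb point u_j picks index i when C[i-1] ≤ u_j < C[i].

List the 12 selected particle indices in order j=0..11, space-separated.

0 1 1 2 5 6 6 8 8 10 10 11

C = [3/62, 6/31, 17/62, 9/31, 21/62, 25/62, 17/31, 18/31, 45/62, 47/62, 53/62, 1]
j=0: u_0=13/720 ∈ [0, 3/62) → index 0
j=1: u_1=73/720 ∈ [3/62, 6/31) → index 1
j=2: u_2=133/720 ∈ [3/62, 6/31) → index 1
j=3: u_3=193/720 ∈ [6/31, 17/62) → index 2
j=4: u_4=253/720 ∈ [21/62, 25/62) → index 5
j=5: u_5=313/720 ∈ [25/62, 17/31) → index 6
j=6: u_6=373/720 ∈ [25/62, 17/31) → index 6
j=7: u_7=433/720 ∈ [18/31, 45/62) → index 8
j=8: u_8=493/720 ∈ [18/31, 45/62) → index 8
j=9: u_9=553/720 ∈ [47/62, 53/62) → index 10
j=10: u_10=613/720 ∈ [47/62, 53/62) → index 10
j=11: u_11=673/720 ∈ [53/62, 1) → index 11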